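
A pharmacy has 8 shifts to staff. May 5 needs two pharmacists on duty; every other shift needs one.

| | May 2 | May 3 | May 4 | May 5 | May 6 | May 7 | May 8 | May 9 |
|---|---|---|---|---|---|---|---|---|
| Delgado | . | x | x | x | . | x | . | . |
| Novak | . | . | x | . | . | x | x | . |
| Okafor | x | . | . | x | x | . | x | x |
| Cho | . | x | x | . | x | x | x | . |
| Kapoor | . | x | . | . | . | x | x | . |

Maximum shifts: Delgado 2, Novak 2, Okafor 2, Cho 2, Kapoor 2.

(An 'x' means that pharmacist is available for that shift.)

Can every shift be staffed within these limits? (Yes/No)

Total capacity is 10 and 9 slots are needed, so capacity alone doesn't rule it out.
Shifts {May 2, May 5, May 9} need 4 worker-slots in total, but the pharmacists available for any of those shifts (Delgado and Okafor) can supply at most 3 among them. So no valid schedule exists.

No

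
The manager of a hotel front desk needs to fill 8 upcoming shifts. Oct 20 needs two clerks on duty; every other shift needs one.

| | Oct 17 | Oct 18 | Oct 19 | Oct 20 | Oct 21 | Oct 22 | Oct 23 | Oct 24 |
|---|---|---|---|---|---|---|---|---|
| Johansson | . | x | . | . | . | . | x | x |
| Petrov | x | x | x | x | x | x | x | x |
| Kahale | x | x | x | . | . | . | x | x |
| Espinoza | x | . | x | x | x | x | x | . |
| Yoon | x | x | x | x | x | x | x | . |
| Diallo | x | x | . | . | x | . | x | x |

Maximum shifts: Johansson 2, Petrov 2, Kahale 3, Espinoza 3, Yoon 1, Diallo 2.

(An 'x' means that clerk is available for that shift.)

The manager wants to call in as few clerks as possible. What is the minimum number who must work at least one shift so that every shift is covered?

9 slots to fill and no one can take more than 3, so at least ⌈9/3⌉ = 3 clerks are needed.
Any 3 clerks together have capacity at most 3+3+2 = 8 < 9 slots, so 3 can never suffice.
Johansson, Petrov, Kahale, and Espinoza alone can cover everything: Oct 17→Kahale, Oct 18→Johansson, Oct 19→Kahale, Oct 20→Petrov+Espinoza, Oct 21→Petrov, Oct 22→Espinoza, Oct 23→Kahale, Oct 24→Johansson.

4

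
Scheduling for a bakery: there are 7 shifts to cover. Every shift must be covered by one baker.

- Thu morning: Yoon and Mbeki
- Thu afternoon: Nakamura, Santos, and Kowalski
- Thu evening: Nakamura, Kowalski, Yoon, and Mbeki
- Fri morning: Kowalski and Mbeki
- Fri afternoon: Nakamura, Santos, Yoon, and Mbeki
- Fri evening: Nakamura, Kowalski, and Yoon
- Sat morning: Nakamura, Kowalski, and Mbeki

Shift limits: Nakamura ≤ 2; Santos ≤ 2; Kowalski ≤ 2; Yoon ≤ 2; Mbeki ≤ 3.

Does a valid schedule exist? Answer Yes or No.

Yes

One valid schedule: Thu morning→Yoon, Thu afternoon→Nakamura, Thu evening→Yoon, Fri morning→Kowalski, Fri afternoon→Santos, Fri evening→Nakamura, Sat morning→Kowalski.
Loads: Nakamura 2/2, Santos 1/2, Kowalski 2/2, Yoon 2/2, Mbeki 0/3 — all within limits.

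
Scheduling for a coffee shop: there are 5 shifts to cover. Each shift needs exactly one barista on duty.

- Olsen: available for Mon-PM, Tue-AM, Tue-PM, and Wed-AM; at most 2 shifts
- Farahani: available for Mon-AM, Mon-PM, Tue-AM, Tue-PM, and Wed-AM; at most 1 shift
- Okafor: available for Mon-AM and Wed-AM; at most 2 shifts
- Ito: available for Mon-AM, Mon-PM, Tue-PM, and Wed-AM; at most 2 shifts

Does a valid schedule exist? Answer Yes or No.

One valid schedule: Mon-AM→Farahani, Mon-PM→Olsen, Tue-AM→Olsen, Tue-PM→Ito, Wed-AM→Okafor.
Loads: Olsen 2/2, Farahani 1/1, Okafor 1/2, Ito 1/2 — all within limits.

Yes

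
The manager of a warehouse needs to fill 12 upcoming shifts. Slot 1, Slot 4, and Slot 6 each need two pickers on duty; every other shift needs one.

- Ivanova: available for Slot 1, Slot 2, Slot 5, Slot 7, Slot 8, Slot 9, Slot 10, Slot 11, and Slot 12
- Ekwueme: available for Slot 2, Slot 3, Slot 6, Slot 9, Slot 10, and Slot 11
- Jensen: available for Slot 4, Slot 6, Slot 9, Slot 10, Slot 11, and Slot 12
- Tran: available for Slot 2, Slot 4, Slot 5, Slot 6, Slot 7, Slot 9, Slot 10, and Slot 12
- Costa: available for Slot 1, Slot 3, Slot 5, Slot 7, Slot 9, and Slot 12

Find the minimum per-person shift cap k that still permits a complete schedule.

3

With 5 pickers and 15 worker-slots to fill, someone must work at least ⌈15/5⌉ = 3 shifts, so k ≥ 3.
k = 3 works: Slot 1→Ivanova+Costa, Slot 2→Ivanova, Slot 3→Ekwueme, Slot 4→Jensen+Tran, Slot 5→Tran, Slot 6→Ekwueme+Jensen, Slot 7→Tran, Slot 8→Ivanova, Slot 9→Costa, Slot 10→Jensen, Slot 11→Ekwueme, Slot 12→Costa.
Loads: Ivanova 3, Ekwueme 3, Jensen 3, Tran 3, Costa 3 — all ≤ 3.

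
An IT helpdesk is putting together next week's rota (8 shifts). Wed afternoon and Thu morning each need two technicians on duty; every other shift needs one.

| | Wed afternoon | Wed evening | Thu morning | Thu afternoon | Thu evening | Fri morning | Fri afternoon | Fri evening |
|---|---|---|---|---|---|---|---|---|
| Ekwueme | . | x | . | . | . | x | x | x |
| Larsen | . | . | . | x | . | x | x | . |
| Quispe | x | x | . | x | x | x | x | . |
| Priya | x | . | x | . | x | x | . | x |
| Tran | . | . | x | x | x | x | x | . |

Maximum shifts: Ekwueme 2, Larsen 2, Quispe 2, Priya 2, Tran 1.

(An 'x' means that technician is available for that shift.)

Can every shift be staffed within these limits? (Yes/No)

No

Total capacity is 2+2+2+2+1 = 9 but 10 worker-slots are needed — infeasible.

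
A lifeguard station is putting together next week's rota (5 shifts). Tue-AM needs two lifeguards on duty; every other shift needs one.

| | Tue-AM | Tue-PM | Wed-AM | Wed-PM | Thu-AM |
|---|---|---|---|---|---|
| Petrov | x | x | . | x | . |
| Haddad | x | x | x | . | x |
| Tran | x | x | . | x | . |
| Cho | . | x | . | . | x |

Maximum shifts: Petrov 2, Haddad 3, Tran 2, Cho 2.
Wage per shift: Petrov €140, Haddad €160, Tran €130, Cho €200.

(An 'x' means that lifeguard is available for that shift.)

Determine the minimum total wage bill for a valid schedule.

Wed-AM can only be covered by Haddad, so that assignment is forced.
Picking the cheapest available lifeguard for each shift independently would cost €850, but that ignores the shift limits.
An optimal schedule: Tue-AM→Tran+Petrov, Tue-PM→Petrov, Wed-AM→Haddad, Wed-PM→Tran, Thu-AM→Haddad.
Total: 130 + 140 + 140 + 160 + 130 + 160 = €860.

€860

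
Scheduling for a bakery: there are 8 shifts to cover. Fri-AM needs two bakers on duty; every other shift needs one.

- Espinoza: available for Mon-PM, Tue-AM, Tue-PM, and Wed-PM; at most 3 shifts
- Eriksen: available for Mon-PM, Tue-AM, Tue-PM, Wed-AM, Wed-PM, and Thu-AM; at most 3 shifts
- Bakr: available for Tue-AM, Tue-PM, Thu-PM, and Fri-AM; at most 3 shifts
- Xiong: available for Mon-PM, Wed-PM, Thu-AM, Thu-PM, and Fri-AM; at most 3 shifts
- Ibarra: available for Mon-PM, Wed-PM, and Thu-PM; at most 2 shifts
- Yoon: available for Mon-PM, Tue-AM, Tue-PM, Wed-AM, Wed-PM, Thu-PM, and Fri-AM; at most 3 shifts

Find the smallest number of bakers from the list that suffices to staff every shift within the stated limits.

9 slots to fill and no one can take more than 3, so at least ⌈9/3⌉ = 3 bakers are needed.
Espinoza, Xiong, and Yoon alone can cover everything: Mon-PM→Espinoza, Tue-AM→Espinoza, Tue-PM→Espinoza, Wed-AM→Yoon, Wed-PM→Yoon, Thu-AM→Xiong, Thu-PM→Xiong, Fri-AM→Xiong+Yoon.

3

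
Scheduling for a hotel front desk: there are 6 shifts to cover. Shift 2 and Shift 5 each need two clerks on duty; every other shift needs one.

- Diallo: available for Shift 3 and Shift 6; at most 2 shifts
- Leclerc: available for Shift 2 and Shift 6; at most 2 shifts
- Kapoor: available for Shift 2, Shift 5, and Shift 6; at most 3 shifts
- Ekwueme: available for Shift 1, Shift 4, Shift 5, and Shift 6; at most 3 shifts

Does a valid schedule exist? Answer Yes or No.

Shift 1 can only be covered by Ekwueme, so that assignment is forced.
Shift 2 can only be covered by Leclerc and Kapoor, so that assignment is forced.
Shift 3 can only be covered by Diallo, so that assignment is forced.
One valid schedule: Shift 1→Ekwueme, Shift 2→Leclerc+Kapoor, Shift 3→Diallo, Shift 4→Ekwueme, Shift 5→Kapoor+Ekwueme, Shift 6→Diallo.
Loads: Diallo 2/2, Leclerc 1/2, Kapoor 2/3, Ekwueme 3/3 — all within limits.

Yes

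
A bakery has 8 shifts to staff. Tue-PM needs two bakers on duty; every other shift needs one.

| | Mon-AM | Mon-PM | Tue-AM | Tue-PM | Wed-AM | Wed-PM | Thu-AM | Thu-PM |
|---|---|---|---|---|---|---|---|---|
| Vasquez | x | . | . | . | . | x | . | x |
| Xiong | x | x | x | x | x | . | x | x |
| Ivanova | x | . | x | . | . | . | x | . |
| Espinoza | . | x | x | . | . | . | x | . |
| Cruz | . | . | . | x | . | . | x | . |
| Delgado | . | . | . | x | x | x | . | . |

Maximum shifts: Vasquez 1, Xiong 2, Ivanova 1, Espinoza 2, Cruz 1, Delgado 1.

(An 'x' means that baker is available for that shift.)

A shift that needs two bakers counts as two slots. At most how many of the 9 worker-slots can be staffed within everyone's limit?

8

Total capacity across all bakers is 1+2+1+2+1+1 = 8, and 9 slots are needed, so at most 8 can be filled.
An assignment achieving 8: Mon-AM→Ivanova, Mon-PM→Xiong, Tue-AM→Espinoza, Tue-PM→Cruz+Delgado, Wed-AM→Xiong, Wed-PM→Vasquez, Thu-AM→Espinoza.
Loads: Vasquez 1/1, Xiong 2/2, Ivanova 1/1, Espinoza 2/2, Cruz 1/1, Delgado 1/1.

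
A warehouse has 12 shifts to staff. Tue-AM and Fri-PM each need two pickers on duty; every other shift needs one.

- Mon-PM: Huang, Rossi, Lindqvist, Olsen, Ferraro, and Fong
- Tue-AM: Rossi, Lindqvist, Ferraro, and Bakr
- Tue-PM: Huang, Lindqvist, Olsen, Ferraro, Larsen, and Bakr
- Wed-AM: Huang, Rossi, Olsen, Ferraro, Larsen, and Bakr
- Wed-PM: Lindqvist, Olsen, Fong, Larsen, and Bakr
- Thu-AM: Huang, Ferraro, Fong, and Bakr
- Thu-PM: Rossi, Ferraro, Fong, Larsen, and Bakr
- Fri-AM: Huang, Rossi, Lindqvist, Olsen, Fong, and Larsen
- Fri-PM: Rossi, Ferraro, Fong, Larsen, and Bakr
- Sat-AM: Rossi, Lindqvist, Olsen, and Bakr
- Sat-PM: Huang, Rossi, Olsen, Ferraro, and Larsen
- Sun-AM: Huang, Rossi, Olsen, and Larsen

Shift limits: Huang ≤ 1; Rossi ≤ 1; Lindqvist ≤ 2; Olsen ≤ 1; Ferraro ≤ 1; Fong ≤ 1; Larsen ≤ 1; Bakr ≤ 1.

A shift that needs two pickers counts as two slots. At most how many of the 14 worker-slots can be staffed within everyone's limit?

Total capacity across all pickers is 1+1+2+1+1+1+1+1 = 9, and 14 slots are needed, so at most 9 can be filled.
An assignment achieving 9: Tue-AM→Rossi+Lindqvist, Wed-PM→Fong, Thu-AM→Huang, Thu-PM→Ferraro, Fri-PM→Larsen+Bakr, Sat-AM→Lindqvist, Sun-AM→Olsen.
Loads: Huang 1/1, Rossi 1/1, Lindqvist 2/2, Olsen 1/1, Ferraro 1/1, Fong 1/1, Larsen 1/1, Bakr 1/1.

9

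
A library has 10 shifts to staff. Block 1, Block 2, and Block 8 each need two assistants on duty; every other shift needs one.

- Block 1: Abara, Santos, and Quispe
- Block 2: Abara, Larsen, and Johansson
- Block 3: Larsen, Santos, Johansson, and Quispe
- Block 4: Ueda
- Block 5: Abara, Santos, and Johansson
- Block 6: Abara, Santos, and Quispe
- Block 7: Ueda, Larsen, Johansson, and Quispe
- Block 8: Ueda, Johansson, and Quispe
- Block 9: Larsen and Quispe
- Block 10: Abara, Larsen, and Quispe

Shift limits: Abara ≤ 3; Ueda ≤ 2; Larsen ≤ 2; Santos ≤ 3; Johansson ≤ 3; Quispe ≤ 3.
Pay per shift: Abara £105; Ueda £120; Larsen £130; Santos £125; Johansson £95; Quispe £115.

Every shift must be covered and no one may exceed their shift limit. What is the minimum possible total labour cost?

Block 4 can only be covered by Ueda, so that assignment is forced.
Picking the cheapest available assistant for each shift independently would cost £1360, but that ignores the shift limits.
An optimal schedule: Block 1→Abara+Quispe, Block 2→Johansson+Abara, Block 3→Santos, Block 4→Ueda, Block 5→Johansson, Block 6→Santos, Block 7→Ueda, Block 8→Johansson+Quispe, Block 9→Quispe, Block 10→Abara.
Total: 105 + 115 + 95 + 105 + 125 + 120 + 95 + 125 + 120 + 95 + 115 + 115 + 105 = £1435.

£1435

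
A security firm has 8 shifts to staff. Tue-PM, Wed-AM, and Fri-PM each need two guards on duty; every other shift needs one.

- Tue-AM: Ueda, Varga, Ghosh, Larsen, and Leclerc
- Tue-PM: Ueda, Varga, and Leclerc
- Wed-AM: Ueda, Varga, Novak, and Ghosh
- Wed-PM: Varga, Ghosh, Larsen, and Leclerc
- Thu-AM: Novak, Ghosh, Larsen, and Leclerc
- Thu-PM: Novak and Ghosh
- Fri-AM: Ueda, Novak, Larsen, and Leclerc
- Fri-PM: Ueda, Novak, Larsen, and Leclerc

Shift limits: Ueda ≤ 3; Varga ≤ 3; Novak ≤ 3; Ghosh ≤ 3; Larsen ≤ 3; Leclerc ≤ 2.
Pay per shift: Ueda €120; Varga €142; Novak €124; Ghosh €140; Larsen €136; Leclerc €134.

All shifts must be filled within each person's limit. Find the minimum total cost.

Picking the cheapest available guard for each shift independently would cost €1364, but that ignores the shift limits.
An optimal schedule: Tue-AM→Larsen, Tue-PM→Ueda+Leclerc, Wed-AM→Ueda+Novak, Wed-PM→Leclerc, Thu-AM→Novak, Thu-PM→Novak, Fri-AM→Larsen, Fri-PM→Ueda+Larsen.
Total: 136 + 120 + 134 + 120 + 124 + 134 + 124 + 124 + 136 + 120 + 136 = €1408.

€1408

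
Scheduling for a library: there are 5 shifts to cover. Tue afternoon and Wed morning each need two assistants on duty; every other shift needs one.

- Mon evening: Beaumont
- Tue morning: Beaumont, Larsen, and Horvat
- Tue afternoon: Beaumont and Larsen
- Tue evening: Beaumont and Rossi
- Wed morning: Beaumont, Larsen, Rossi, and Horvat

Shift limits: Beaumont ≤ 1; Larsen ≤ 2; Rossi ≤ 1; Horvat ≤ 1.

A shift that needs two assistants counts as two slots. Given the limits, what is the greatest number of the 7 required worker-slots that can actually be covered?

5

Total capacity across all assistants is 1+2+1+1 = 5, and 7 slots are needed, so at most 5 can be filled.
An assignment achieving 5: Mon evening→Beaumont, Tue morning→Larsen, Tue afternoon→Larsen, Tue evening→Rossi, Wed morning→Horvat.
Loads: Beaumont 1/1, Larsen 2/2, Rossi 1/1, Horvat 1/1.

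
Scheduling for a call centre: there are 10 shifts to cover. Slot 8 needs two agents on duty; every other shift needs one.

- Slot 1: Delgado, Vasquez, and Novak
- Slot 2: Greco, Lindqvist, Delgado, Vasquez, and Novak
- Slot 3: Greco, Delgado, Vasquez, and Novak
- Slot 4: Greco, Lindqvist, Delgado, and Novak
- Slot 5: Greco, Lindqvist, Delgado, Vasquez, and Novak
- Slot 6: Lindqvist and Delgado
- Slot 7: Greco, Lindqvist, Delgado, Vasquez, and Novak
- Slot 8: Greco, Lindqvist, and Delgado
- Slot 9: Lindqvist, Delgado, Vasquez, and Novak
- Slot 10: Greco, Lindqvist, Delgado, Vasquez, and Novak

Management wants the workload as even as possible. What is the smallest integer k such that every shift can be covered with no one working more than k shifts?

3

With 5 agents and 11 worker-slots to fill, someone must work at least ⌈11/5⌉ = 3 shifts, so k ≥ 3.
k = 3 works: Slot 1→Delgado, Slot 2→Delgado, Slot 3→Greco, Slot 4→Greco, Slot 5→Delgado, Slot 6→Lindqvist, Slot 7→Vasquez, Slot 8→Greco+Lindqvist, Slot 9→Lindqvist, Slot 10→Vasquez.
Loads: Greco 3, Lindqvist 3, Delgado 3, Vasquez 2, Novak 0 — all ≤ 3.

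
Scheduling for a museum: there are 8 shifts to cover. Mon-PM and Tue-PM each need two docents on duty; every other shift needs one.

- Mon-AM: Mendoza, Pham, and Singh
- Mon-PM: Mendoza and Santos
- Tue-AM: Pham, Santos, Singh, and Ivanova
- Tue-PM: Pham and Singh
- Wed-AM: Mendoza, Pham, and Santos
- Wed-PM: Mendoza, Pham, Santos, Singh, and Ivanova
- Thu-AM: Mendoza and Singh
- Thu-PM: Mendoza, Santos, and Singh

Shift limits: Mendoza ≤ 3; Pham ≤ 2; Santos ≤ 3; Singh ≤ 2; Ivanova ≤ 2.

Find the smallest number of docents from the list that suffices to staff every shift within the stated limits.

4

10 slots to fill and no one can take more than 3, so at least ⌈10/3⌉ = 4 docents are needed.
Mendoza, Pham, Santos, and Singh alone can cover everything: Mon-AM→Mendoza, Mon-PM→Mendoza+Santos, Tue-AM→Pham, Tue-PM→Pham+Singh, Wed-AM→Santos, Wed-PM→Singh, Thu-AM→Mendoza, Thu-PM→Santos.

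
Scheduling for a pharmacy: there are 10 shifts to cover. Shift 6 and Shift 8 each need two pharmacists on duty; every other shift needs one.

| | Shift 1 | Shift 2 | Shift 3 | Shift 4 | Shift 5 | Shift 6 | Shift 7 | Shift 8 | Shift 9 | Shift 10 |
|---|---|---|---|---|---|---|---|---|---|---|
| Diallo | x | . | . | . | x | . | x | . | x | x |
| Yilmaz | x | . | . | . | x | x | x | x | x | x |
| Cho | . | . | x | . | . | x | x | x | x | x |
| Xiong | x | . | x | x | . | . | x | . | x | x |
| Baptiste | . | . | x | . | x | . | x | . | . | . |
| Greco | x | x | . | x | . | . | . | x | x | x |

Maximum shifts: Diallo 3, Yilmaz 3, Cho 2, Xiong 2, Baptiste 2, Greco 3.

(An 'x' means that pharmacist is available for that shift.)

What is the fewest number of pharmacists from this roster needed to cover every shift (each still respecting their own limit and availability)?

12 slots to fill and no one can take more than 3, so at least ⌈12/3⌉ = 4 pharmacists are needed.
Any 4 pharmacists together have capacity at most 3+3+3+2 = 11 < 12 slots, so 4 can never suffice.
Diallo, Yilmaz, Cho, Xiong, and Greco alone can cover everything: Shift 1→Diallo, Shift 2→Greco, Shift 3→Cho, Shift 4→Xiong, Shift 5→Diallo, Shift 6→Yilmaz+Cho, Shift 7→Diallo, Shift 8→Yilmaz+Greco, Shift 9→Yilmaz, Shift 10→Xiong.

5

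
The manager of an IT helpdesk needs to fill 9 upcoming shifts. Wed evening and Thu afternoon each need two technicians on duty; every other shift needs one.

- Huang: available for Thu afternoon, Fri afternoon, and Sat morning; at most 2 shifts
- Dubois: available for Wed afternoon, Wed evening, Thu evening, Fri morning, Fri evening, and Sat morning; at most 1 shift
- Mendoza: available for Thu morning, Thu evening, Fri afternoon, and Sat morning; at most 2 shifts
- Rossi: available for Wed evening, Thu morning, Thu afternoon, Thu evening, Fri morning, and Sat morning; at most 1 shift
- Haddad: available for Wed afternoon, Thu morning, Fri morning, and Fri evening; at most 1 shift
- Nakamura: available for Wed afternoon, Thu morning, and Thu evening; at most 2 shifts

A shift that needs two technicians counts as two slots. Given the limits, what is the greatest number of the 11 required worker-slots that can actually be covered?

Total capacity across all technicians is 2+1+2+1+1+2 = 9, and 11 slots are needed, so at most 9 can be filled.
An assignment achieving 9: Wed afternoon→Nakamura, Wed evening→Dubois+Rossi, Thu morning→Mendoza, Thu afternoon→Huang, Thu evening→Nakamura, Fri afternoon→Huang, Fri evening→Haddad, Sat morning→Mendoza.
Loads: Huang 2/2, Dubois 1/1, Mendoza 2/2, Rossi 1/1, Haddad 1/1, Nakamura 2/2.

9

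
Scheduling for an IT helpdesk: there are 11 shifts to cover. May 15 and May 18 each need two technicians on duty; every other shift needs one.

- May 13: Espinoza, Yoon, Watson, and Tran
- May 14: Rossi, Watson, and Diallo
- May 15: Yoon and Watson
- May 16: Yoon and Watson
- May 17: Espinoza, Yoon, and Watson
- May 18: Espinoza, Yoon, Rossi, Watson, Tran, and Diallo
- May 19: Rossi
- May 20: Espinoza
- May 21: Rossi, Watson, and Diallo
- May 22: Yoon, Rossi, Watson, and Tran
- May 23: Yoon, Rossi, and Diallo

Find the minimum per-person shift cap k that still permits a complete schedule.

3

With 6 technicians and 13 worker-slots to fill, someone must work at least ⌈13/6⌉ = 3 shifts, so k ≥ 3.
k = 3 works: May 13→Espinoza, May 14→Rossi, May 15→Yoon+Watson, May 16→Yoon, May 17→Espinoza, May 18→Watson+Tran, May 19→Rossi, May 20→Espinoza, May 21→Rossi, May 22→Watson, May 23→Yoon.
Loads: Espinoza 3, Yoon 3, Rossi 3, Watson 3, Tran 1, Diallo 0 — all ≤ 3.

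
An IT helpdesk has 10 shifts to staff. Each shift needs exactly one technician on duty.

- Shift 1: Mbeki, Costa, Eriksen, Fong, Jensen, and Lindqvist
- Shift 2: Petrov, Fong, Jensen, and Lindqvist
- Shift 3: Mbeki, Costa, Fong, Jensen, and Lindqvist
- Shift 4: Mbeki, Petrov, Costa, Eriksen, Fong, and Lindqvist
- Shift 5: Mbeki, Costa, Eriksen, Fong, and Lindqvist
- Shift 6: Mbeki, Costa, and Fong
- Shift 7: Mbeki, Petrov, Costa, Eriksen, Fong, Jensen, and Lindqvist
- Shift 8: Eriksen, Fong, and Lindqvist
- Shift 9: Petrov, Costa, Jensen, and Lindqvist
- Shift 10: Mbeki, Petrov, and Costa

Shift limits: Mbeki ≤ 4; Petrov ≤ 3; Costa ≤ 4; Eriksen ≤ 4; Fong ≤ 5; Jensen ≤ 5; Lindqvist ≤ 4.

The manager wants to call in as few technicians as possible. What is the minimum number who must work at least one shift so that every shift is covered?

10 slots to fill and no one can take more than 5, so at least ⌈10/5⌉ = 2 technicians are needed.
No set of 2 technicians can cover every shift (each such set leaves at least one shift with no one available or exceeds a cap).
Mbeki, Petrov, and Eriksen alone can cover everything: Shift 1→Mbeki, Shift 2→Petrov, Shift 3→Mbeki, Shift 4→Eriksen, Shift 5→Mbeki, Shift 6→Mbeki, Shift 7→Eriksen, Shift 8→Eriksen, Shift 9→Petrov, Shift 10→Petrov.

3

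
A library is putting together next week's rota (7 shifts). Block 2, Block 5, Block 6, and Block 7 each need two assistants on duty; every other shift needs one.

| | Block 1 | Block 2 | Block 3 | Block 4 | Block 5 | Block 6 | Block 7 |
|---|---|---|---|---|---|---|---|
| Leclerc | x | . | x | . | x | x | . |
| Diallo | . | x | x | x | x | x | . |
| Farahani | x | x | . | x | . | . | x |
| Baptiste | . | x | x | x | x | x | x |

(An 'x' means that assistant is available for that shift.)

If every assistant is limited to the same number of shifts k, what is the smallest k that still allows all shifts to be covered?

With 4 assistants and 11 worker-slots to fill, someone must work at least ⌈11/4⌉ = 3 shifts, so k ≥ 3.
k = 3 works: Block 1→Leclerc, Block 2→Diallo+Farahani, Block 3→Leclerc, Block 4→Diallo, Block 5→Leclerc+Baptiste, Block 6→Diallo+Baptiste, Block 7→Farahani+Baptiste.
Loads: Leclerc 3, Diallo 3, Farahani 2, Baptiste 3 — all ≤ 3.

3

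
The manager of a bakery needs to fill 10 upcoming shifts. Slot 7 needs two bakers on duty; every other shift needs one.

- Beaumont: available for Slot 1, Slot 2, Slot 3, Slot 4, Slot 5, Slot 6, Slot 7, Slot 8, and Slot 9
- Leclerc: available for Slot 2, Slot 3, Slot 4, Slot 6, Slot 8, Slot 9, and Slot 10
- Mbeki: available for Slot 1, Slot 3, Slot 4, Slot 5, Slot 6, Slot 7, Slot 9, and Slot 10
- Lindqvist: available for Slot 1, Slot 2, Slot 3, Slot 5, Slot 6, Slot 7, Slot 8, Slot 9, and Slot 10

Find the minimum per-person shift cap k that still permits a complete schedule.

3

With 4 bakers and 11 worker-slots to fill, someone must work at least ⌈11/4⌉ = 3 shifts, so k ≥ 3.
k = 3 works: Slot 1→Beaumont, Slot 2→Beaumont, Slot 3→Leclerc, Slot 4→Beaumont, Slot 5→Mbeki, Slot 6→Mbeki, Slot 7→Mbeki+Lindqvist, Slot 8→Leclerc, Slot 9→Lindqvist, Slot 10→Leclerc.
Loads: Beaumont 3, Leclerc 3, Mbeki 3, Lindqvist 2 — all ≤ 3.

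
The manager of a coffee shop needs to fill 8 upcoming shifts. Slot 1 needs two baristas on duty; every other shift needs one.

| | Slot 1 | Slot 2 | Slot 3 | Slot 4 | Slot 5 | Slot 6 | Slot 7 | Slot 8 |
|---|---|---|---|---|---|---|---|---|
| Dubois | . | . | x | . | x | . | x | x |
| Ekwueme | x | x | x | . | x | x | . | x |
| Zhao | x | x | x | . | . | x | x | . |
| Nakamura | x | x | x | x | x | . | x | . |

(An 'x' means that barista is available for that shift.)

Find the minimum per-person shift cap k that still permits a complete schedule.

With 4 baristas and 9 worker-slots to fill, someone must work at least ⌈9/4⌉ = 3 shifts, so k ≥ 3.
k = 3 works: Slot 1→Ekwueme+Zhao, Slot 2→Ekwueme, Slot 3→Zhao, Slot 4→Nakamura, Slot 5→Dubois, Slot 6→Ekwueme, Slot 7→Dubois, Slot 8→Dubois.
Loads: Dubois 3, Ekwueme 3, Zhao 2, Nakamura 1 — all ≤ 3.

3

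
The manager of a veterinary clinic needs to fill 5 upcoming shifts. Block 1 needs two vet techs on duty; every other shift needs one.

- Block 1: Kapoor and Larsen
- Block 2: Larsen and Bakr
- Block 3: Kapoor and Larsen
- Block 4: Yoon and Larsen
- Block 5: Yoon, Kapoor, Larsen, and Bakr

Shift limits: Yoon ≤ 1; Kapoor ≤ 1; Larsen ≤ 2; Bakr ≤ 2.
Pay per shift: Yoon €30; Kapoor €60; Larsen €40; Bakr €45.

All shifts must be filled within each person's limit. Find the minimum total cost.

€260

Block 1 can only be covered by Kapoor and Larsen, so that assignment is forced.
Picking the cheapest available vet tech for each shift independently would cost €240, but that ignores the shift limits.
An optimal schedule: Block 1→Kapoor+Larsen, Block 2→Bakr, Block 3→Larsen, Block 4→Yoon, Block 5→Bakr.
Total: 60 + 40 + 45 + 40 + 30 + 45 = €260.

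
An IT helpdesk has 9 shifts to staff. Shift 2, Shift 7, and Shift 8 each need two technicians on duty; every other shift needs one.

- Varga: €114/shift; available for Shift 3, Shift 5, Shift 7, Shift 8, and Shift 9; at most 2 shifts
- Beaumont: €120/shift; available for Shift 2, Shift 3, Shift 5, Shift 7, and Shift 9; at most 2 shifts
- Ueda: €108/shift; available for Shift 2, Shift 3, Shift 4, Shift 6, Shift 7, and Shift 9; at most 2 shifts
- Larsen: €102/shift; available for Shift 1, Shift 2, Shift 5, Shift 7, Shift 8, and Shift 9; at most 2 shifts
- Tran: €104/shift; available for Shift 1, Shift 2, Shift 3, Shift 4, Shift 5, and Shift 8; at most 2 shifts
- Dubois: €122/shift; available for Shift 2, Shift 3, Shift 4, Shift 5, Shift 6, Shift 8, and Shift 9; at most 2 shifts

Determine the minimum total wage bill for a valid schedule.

€1340

Picking the cheapest available technician for each shift independently would cost €1244, but that ignores the shift limits.
An optimal schedule: Shift 1→Larsen, Shift 2→Tran+Dubois, Shift 3→Varga, Shift 4→Ueda, Shift 5→Varga, Shift 6→Ueda, Shift 7→Beaumont+Larsen, Shift 8→Tran+Dubois, Shift 9→Beaumont.
Total: 102 + 104 + 122 + 114 + 108 + 114 + 108 + 120 + 102 + 104 + 122 + 120 = €1340.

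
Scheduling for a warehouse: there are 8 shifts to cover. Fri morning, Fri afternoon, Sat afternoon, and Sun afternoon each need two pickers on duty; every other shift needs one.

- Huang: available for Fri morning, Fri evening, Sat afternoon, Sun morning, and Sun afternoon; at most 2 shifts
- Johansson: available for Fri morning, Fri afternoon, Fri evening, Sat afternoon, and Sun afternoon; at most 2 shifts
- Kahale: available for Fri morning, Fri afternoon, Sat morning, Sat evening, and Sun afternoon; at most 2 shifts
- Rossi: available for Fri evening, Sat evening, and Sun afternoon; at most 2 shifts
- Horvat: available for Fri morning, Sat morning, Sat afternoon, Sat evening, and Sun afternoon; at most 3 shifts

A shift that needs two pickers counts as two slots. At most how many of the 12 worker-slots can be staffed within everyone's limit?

Total capacity across all pickers is 2+2+2+2+3 = 11, and 12 slots are needed, so at most 11 can be filled.
An assignment achieving 11: Fri morning→Horvat, Fri afternoon→Johansson+Kahale, Fri evening→Huang, Sat morning→Kahale, Sat afternoon→Johansson+Horvat, Sat evening→Rossi, Sun morning→Huang, Sun afternoon→Rossi+Horvat.
Loads: Huang 2/2, Johansson 2/2, Kahale 2/2, Rossi 2/2, Horvat 3/3.

11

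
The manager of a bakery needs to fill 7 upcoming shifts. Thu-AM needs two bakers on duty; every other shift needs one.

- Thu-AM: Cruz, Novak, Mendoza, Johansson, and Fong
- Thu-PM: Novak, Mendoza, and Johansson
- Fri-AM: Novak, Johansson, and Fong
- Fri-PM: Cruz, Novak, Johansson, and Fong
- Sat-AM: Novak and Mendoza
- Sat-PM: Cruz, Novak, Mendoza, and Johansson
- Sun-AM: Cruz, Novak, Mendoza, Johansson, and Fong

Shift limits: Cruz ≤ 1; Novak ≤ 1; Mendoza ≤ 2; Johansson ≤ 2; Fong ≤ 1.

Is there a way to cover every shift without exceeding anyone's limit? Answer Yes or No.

Total capacity is 1+1+2+2+1 = 7 but 8 worker-slots are needed — infeasible.

No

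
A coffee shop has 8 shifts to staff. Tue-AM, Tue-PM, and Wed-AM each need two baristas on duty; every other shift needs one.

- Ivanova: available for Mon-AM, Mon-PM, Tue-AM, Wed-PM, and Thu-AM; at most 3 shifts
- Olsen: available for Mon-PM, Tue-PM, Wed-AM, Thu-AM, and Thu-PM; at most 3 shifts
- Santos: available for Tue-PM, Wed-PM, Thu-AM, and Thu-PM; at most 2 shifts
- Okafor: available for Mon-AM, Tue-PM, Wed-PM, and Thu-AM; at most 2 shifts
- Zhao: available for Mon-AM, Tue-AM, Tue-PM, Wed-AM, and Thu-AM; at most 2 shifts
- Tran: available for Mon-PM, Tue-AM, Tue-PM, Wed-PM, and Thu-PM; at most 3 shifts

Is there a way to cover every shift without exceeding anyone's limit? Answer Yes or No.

Yes

Wed-AM can only be covered by Olsen and Zhao, so that assignment is forced.
One valid schedule: Mon-AM→Ivanova, Mon-PM→Ivanova, Tue-AM→Ivanova+Zhao, Tue-PM→Santos+Okafor, Wed-AM→Olsen+Zhao, Wed-PM→Santos, Thu-AM→Olsen, Thu-PM→Olsen.
Loads: Ivanova 3/3, Olsen 3/3, Santos 2/2, Okafor 1/2, Zhao 2/2, Tran 0/3 — all within limits.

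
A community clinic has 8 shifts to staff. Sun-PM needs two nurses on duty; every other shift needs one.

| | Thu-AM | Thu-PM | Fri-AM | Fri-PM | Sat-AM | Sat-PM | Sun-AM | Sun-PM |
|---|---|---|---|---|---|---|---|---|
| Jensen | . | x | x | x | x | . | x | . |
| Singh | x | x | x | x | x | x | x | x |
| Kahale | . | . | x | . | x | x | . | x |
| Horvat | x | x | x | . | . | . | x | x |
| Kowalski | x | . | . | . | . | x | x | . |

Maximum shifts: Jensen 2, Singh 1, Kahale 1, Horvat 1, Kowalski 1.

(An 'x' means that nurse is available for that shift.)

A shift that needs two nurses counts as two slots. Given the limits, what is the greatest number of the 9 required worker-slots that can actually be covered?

6

Total capacity across all nurses is 2+1+1+1+1 = 6, and 9 slots are needed, so at most 6 can be filled.
An assignment achieving 6: Thu-AM→Singh, Thu-PM→Jensen, Fri-PM→Jensen, Sat-AM→Kahale, Sat-PM→Kowalski, Sun-PM→Horvat.
Loads: Jensen 2/2, Singh 1/1, Kahale 1/1, Horvat 1/1, Kowalski 1/1.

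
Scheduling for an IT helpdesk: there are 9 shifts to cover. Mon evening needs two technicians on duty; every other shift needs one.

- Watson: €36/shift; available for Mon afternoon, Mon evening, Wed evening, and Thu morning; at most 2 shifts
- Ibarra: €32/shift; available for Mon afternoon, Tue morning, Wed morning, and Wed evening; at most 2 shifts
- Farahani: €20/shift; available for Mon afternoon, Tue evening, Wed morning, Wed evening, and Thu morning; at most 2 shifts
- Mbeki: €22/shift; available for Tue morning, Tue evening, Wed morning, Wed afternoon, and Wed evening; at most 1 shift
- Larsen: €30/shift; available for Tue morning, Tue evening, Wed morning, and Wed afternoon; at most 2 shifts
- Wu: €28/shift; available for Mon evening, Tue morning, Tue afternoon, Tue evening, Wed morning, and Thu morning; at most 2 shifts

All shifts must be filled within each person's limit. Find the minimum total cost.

Mon evening can only be covered by Watson and Wu, so that assignment is forced.
Tue afternoon can only be covered by Wu, so that assignment is forced.
Picking the cheapest available technician for each shift independently would cost €236, but that ignores the shift limits.
An optimal schedule: Mon afternoon→Farahani, Mon evening→Wu+Watson, Tue morning→Larsen, Tue afternoon→Wu, Tue evening→Larsen, Wed morning→Ibarra, Wed afternoon→Mbeki, Wed evening→Ibarra, Thu morning→Farahani.
Total: 20 + 28 + 36 + 30 + 28 + 30 + 32 + 22 + 32 + 20 = €278.

€278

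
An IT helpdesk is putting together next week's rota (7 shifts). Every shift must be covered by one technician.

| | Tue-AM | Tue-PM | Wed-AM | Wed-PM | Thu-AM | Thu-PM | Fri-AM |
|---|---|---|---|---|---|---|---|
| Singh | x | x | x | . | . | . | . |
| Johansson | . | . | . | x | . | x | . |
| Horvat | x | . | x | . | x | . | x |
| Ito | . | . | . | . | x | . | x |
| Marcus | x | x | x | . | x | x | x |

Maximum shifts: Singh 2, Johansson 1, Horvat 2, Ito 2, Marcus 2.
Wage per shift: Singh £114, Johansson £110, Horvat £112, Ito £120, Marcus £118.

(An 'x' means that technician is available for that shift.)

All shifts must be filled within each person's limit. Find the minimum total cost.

Wed-PM can only be covered by Johansson, so that assignment is forced.
Picking the cheapest available technician for each shift independently would cost £782, but that ignores the shift limits.
An optimal schedule: Tue-AM→Horvat, Tue-PM→Singh, Wed-AM→Singh, Wed-PM→Johansson, Thu-AM→Horvat, Thu-PM→Marcus, Fri-AM→Marcus.
Total: 112 + 114 + 114 + 110 + 112 + 118 + 118 = £798.

£798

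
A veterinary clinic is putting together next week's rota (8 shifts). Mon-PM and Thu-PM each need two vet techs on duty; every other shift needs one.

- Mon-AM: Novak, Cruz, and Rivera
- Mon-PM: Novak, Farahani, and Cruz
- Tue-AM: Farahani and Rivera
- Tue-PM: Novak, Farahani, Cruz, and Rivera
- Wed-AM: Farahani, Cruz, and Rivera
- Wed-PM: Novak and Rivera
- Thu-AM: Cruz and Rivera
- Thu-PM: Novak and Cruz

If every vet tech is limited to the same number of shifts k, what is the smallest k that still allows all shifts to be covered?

With 4 vet techs and 10 worker-slots to fill, someone must work at least ⌈10/4⌉ = 3 shifts, so k ≥ 3.
k = 3 works: Mon-AM→Novak, Mon-PM→Farahani+Cruz, Tue-AM→Farahani, Tue-PM→Rivera, Wed-AM→Farahani, Wed-PM→Novak, Thu-AM→Cruz, Thu-PM→Novak+Cruz.
Loads: Novak 3, Farahani 3, Cruz 3, Rivera 1 — all ≤ 3.

3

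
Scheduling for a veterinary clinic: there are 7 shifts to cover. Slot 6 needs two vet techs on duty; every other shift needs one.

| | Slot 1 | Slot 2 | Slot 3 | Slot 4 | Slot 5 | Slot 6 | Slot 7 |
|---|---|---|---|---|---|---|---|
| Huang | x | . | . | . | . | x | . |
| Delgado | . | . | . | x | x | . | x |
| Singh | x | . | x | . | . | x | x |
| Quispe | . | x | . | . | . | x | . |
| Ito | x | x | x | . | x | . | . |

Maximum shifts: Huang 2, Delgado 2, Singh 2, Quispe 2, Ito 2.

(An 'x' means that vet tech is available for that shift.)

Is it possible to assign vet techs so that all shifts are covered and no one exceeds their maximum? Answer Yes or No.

Yes

Slot 4 can only be covered by Delgado, so that assignment is forced.
One valid schedule: Slot 1→Huang, Slot 2→Quispe, Slot 3→Singh, Slot 4→Delgado, Slot 5→Delgado, Slot 6→Huang+Quispe, Slot 7→Singh.
Loads: Huang 2/2, Delgado 2/2, Singh 2/2, Quispe 2/2, Ito 0/2 — all within limits.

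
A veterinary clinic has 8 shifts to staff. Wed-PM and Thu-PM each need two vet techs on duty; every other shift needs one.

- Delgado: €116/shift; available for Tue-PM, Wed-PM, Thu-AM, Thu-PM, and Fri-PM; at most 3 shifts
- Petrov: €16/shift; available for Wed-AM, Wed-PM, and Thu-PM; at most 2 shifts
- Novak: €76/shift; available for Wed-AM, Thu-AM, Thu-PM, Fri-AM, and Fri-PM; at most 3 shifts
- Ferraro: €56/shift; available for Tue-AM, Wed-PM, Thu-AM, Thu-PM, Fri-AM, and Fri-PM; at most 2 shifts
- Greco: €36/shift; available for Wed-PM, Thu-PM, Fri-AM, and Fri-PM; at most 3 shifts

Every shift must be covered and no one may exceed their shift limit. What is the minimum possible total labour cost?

€520

Tue-AM can only be covered by Ferraro, so that assignment is forced.
Tue-PM can only be covered by Delgado, so that assignment is forced.
Picking the cheapest available vet tech for each shift independently would cost €420, but that ignores the shift limits.
An optimal schedule: Tue-AM→Ferraro, Tue-PM→Delgado, Wed-AM→Petrov, Wed-PM→Petrov+Greco, Thu-AM→Ferraro, Thu-PM→Greco+Novak, Fri-AM→Greco, Fri-PM→Novak.
Total: 56 + 116 + 16 + 16 + 36 + 56 + 36 + 76 + 36 + 76 = €520.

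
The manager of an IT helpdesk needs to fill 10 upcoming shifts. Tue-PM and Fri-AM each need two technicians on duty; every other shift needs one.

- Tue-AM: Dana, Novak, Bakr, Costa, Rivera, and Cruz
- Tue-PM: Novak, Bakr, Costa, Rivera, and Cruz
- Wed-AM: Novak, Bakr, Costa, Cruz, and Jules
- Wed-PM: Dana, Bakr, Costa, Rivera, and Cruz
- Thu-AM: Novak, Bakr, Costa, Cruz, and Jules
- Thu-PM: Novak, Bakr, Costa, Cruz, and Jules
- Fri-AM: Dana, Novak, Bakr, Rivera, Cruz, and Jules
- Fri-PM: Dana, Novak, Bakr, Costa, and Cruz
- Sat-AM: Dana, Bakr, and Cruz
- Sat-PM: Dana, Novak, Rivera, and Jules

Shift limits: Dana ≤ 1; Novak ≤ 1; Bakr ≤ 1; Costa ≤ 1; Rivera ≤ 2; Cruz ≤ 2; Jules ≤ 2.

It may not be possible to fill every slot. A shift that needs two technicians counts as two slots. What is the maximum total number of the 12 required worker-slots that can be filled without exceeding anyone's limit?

Total capacity across all technicians is 1+1+1+1+2+2+2 = 10, and 12 slots are needed, so at most 10 can be filled.
An assignment achieving 10: Tue-AM→Rivera, Tue-PM→Bakr+Costa, Wed-AM→Cruz, Wed-PM→Rivera, Thu-AM→Cruz, Thu-PM→Jules, Fri-AM→Jules, Sat-AM→Dana, Sat-PM→Novak.
Loads: Dana 1/1, Novak 1/1, Bakr 1/1, Costa 1/1, Rivera 2/2, Cruz 2/2, Jules 2/2.

10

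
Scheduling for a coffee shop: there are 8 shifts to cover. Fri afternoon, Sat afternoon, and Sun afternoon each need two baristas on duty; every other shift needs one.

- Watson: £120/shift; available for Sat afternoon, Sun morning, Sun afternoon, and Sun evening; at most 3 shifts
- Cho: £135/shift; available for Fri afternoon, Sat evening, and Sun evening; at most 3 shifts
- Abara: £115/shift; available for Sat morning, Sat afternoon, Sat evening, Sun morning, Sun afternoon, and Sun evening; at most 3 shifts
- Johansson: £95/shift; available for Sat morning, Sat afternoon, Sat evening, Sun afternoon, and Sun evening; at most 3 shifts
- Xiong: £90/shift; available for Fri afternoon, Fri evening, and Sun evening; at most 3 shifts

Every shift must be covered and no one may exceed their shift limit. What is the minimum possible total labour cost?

£1155

Fri afternoon can only be covered by Cho and Xiong, so that assignment is forced.
Fri evening can only be covered by Xiong, so that assignment is forced.
Picking the cheapest available barista for each shift independently would cost £1130, but that ignores the shift limits.
An optimal schedule: Fri afternoon→Xiong+Cho, Fri evening→Xiong, Sat morning→Johansson, Sat afternoon→Johansson+Abara, Sat evening→Johansson, Sun morning→Abara, Sun afternoon→Abara+Watson, Sun evening→Xiong.
Total: 90 + 135 + 90 + 95 + 95 + 115 + 95 + 115 + 115 + 120 + 90 = £1155.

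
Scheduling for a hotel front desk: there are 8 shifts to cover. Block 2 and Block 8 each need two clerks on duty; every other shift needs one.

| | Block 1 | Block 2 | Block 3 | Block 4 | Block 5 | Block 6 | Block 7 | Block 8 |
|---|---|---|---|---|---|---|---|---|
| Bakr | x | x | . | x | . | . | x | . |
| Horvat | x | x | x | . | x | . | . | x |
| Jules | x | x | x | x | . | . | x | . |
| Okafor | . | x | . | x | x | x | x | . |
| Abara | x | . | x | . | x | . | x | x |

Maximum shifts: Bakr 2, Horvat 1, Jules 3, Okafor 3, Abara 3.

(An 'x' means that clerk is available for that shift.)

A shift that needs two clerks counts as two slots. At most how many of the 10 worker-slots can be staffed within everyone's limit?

Total capacity across all clerks is 2+1+3+3+3 = 12, and 10 slots are needed, so at most 10 can be filled.
An assignment achieving 10: Block 1→Bakr, Block 2→Jules+Okafor, Block 3→Jules, Block 4→Bakr, Block 5→Okafor, Block 6→Okafor, Block 7→Jules, Block 8→Horvat+Abara.
Loads: Bakr 2/2, Horvat 1/1, Jules 3/3, Okafor 3/3, Abara 1/3.

10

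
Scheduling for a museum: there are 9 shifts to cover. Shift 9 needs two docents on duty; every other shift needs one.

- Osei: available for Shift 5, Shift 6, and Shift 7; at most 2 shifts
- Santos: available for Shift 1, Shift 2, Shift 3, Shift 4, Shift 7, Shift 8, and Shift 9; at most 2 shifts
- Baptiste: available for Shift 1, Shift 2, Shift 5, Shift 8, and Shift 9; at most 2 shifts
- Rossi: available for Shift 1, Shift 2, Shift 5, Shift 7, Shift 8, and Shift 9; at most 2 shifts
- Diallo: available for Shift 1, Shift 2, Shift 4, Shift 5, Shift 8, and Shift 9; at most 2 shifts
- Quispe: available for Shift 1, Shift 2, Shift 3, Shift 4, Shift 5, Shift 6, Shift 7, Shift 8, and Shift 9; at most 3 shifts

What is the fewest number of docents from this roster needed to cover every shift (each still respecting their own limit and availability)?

10 slots to fill and no one can take more than 3, so at least ⌈10/3⌉ = 4 docents are needed.
Any 4 docents together have capacity at most 3+2+2+2 = 9 < 10 slots, so 4 can never suffice.
Osei, Santos, Baptiste, Rossi, and Diallo alone can cover everything: Shift 1→Baptiste, Shift 2→Baptiste, Shift 3→Santos, Shift 4→Santos, Shift 5→Rossi, Shift 6→Osei, Shift 7→Osei, Shift 8→Diallo, Shift 9→Rossi+Diallo.

5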